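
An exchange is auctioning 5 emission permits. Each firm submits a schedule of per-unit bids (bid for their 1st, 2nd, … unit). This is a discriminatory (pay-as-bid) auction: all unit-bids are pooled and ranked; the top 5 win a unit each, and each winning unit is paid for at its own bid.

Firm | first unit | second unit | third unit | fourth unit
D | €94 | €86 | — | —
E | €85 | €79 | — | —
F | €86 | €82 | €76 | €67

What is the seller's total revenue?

Merging the schedules and taking the best 5: 94 (D-1), 86 (D-2), 86 (F-1), 85 (E-1), 82 (F-2)
Next rejected bid: €79 (not a price — pay-as-bid).
Each winning unit pays its own bid.
Revenue = 94 + 86 + 86 + 85 + 82 = €433.

Total revenue: €433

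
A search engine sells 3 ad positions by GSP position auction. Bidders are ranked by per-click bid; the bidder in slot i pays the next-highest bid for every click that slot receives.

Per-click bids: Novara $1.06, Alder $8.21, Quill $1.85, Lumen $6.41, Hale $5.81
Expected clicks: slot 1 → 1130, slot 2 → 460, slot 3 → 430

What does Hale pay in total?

Hale pays $795.50

Per-click bids in order: $8.21 (Alder) > $6.41 (Lumen) > $5.81 (Hale) > $1.85 (Quill) > …
Hale holds slot 3 → pays next bid $1.85 × 430 clicks = $795.50.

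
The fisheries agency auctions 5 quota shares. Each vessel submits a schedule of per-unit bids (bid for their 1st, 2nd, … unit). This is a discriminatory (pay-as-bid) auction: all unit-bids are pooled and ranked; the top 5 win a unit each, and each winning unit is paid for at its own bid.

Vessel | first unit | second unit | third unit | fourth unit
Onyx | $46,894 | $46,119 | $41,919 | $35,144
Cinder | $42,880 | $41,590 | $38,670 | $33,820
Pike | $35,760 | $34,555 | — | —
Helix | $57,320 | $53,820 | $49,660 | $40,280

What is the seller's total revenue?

Merging the schedules and taking the best 5: 57,320 (Helix-1), 53,820 (Helix-2), 49,660 (Helix-3), 46,894 (Onyx-1), 46,119 (Onyx-2)
Next rejected bid: $42,880 (not a price — pay-as-bid).
Each winning unit pays its own bid.
Revenue = 57,320 + 53,820 + 49,660 + 46,894 + 46,119 = $253,813.

Total revenue: $253,813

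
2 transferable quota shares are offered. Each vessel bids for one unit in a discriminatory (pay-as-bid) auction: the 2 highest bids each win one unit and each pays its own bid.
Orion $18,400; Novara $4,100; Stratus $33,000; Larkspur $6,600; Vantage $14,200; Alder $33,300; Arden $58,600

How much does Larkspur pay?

Ordering the bids: 58,600 (Arden), 33,300 (Alder), 33,000 (Stratus), 18,400 (Orion), …
Winners (2 units): Arden, Alder.
Larkspur does not win → $0.

Larkspur pays $0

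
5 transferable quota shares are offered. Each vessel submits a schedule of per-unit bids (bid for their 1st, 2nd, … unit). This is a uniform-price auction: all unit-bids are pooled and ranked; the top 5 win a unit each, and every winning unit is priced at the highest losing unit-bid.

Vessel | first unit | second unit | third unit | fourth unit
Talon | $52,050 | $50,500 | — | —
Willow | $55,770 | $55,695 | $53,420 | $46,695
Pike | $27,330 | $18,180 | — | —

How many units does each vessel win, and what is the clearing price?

All unit-bids, highest first — top 5: 55,770 (Willow-1), 55,695 (Willow-2), 53,420 (Willow-3), 52,050 (Talon-1), 50,500 (Talon-2)
Highest rejected unit-bid = $46,695.
Allocation: Talon 2, Willow 3.

Talon 2, Willow 3; clearing price $46,695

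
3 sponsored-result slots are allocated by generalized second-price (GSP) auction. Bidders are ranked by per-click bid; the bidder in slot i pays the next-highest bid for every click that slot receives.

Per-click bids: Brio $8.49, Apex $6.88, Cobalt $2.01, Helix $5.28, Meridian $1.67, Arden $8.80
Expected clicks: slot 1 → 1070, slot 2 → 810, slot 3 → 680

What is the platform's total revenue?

Total revenue: $18247.50

Ranked by bid: $8.80 (Arden) > $8.49 (Brio) > $6.88 (Apex) > $5.28 (Helix) > …
Slot 1: Arden pays $8.49 × 1070 = $9084.30
Slot 2: Brio pays $6.88 × 810 = $5572.80
Slot 3: Apex pays $5.28 × 680 = $3590.40
Total = $18247.50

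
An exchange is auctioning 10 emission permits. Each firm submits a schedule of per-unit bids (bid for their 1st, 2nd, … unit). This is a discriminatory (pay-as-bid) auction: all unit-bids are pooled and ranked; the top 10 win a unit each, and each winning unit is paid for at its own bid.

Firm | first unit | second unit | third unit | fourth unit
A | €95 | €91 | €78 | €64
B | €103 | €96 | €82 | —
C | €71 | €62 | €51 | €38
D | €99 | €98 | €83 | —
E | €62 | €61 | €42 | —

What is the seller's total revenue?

Total revenue: €896

Merging the schedules and taking the best 10: 103 (B-1), 99 (D-1), 98 (D-2), 96 (B-2), 95 (A-1), 91 (A-2), 83 (D-3), 82 (B-3), 78 (A-3), 71 (C-1)
Next rejected bid: €64 (not a price — pay-as-bid).
Each winning unit pays its own bid.
Revenue = 103 + 99 + 98 + 96 + 95 + 91 + 83 + 82 + 78 + 71 = €896.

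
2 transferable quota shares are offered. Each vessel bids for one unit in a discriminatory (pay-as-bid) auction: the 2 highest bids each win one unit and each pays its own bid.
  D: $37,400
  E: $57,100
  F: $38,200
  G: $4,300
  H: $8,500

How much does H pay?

Sorting: 57,100 (E), 38,200 (F), 37,400 (D), 8,500 (H), …
The 2 highest are E, F.
H does not win → $0.

H pays $0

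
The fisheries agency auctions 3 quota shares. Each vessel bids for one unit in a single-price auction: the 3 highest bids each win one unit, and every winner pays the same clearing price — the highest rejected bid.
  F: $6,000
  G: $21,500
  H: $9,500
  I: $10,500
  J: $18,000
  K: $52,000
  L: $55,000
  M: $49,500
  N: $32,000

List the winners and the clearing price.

L, K, M; each pays $32,000

Sorting: 55,000 (L), 52,000 (K), 49,500 (M), 32,000 (N), 21,500 (G), …
Winners (3 units): L, K, M.
Clearing price = highest rejected bid = $32,000.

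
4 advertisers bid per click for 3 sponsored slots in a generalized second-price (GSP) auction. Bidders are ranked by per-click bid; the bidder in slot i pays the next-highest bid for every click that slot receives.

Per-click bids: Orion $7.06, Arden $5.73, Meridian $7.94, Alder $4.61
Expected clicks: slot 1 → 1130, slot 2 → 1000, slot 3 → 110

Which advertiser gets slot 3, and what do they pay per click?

Sorting advertisers: $7.94 (Meridian) > $7.06 (Orion) > $5.73 (Arden) > $4.61 (Alder)
Slot 3 goes to the third-ranked bidder, Arden, who pays the next bid down: $4.61/click.

Arden; $4.61 per click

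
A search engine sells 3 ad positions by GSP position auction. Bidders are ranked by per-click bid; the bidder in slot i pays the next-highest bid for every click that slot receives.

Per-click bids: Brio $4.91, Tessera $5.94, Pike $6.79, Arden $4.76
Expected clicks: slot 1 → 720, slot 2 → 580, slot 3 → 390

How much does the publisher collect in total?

Total revenue: $8981.00

Per-click bids in order: $6.79 (Pike) > $5.94 (Tessera) > $4.91 (Brio) > $4.76 (Arden)
Slot 1: Pike pays $5.94 × 720 = $4276.80
Slot 2: Tessera pays $4.91 × 580 = $2847.80
Slot 3: Brio pays $4.76 × 390 = $1856.40
Total = $8981.00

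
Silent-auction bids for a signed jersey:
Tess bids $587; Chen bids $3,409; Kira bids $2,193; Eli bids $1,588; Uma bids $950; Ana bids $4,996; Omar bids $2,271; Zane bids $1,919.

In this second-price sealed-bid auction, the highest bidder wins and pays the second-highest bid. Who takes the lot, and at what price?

Ana pays $3,409

Sorting bids: 4,996 (Ana) > 3,409 (Chen) > 2,271 (Omar) > 2,193 (Kira) > 1,919 (Zane) > 1,588 (Eli) > …
Ana is highest; pays the second-highest bid, $3,409.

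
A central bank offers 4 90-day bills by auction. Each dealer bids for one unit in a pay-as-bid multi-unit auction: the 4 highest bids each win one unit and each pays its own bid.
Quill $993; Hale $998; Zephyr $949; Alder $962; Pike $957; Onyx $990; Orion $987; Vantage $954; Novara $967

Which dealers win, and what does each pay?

Sorting: 998 (Hale), 993 (Quill), 990 (Onyx), 987 (Orion), 967 (Novara), 962 (Alder), …
Top 4: Hale, Quill, Onyx, Orion.
Each winner pays its own bid: Hale $998, Quill $993, Onyx $990, Orion $987.

Hale $998, Quill $993, Onyx $990, Orion $987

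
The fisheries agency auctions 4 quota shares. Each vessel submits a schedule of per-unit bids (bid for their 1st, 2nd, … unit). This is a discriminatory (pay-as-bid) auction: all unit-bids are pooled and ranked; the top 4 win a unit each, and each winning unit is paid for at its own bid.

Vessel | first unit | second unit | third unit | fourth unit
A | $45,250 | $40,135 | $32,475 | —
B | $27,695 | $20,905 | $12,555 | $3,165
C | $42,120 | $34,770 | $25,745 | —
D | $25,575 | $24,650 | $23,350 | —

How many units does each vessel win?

A 2, C 2

Pooled unit-bids ranked (top 4): 45,250 (A-1), 42,120 (C-1), 40,135 (A-2), 34,770 (C-2)
Next rejected bid: $32,475 (not a price — pay-as-bid).
Allocation: A 2, C 2.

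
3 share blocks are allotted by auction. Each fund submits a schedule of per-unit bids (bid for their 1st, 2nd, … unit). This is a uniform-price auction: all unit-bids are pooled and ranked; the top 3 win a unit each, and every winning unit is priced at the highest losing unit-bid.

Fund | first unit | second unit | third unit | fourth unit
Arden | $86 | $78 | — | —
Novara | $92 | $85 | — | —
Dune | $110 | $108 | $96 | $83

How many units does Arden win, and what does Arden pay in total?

Merging the schedules and taking the best 3: 110 (Dune-1), 108 (Dune-2), 96 (Dune-3)
Highest rejected unit-bid = $92.
Arden wins 0 unit(s) at $92 each.

Arden: 0 units, pays $0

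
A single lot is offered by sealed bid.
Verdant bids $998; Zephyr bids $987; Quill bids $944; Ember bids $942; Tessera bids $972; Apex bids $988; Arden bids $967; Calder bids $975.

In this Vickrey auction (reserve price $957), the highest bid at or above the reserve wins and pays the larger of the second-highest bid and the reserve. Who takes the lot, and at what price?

Rule: the highest bid at or above the reserve wins and pays the larger of the second-highest bid and the reserve.
Bids in order: 998 (Verdant) > 988 (Apex) > 987 (Zephyr) > 975 (Calder) > 972 (Tessera) > 967 (Arden) > …
Verdant has the top bid at or above the reserve ($998).
Second-highest bid $988 exceeds the reserve $957 → payment $988.

Verdant pays $988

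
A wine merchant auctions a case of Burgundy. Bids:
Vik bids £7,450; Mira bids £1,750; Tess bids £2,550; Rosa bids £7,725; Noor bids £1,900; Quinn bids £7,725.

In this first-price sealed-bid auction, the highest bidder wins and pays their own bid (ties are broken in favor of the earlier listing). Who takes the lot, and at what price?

Rosa pays £7,725

Bids in order: 7,725 (Rosa) > 7,725 (Quinn) > 7,450 (Vik) > 2,550 (Tess) > 1,900 (Noor) > 1,750 (Mira)
Tie at £7,725 → Rosa wins by tie-break.
Rosa is highest → pays own bid, £7,725.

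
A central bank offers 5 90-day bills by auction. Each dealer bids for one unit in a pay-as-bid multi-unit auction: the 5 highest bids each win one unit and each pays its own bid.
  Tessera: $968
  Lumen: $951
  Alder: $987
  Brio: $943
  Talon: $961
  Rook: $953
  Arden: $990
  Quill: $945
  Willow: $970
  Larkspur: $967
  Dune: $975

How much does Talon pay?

Ordering the bids: 990 (Arden), 987 (Alder), 975 (Dune), 970 (Willow), 968 (Tessera), 967 (Larkspur), 961 (Talon), …
Top 5: Arden, Alder, Dune, Willow, Tessera.
Talon does not win → $0.

Talon pays $0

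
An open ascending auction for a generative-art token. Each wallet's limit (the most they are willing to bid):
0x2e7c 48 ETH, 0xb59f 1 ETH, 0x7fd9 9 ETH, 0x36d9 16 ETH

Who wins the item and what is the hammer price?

0x2e7c wins at 16 ETH

Limits in order: 48 (0x2e7c) > 16 (0x36d9) > 9 (0x7fd9) > 1 (0xb59f)
Once the price passes 16 ETH, only 0x2e7c is left; the hammer falls at 0x36d9's limit of 16 ETH.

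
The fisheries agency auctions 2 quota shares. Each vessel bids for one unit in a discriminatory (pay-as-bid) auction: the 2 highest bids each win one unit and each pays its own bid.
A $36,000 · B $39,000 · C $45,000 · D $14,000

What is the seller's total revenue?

Ordering the bids: 45,000 (C), 39,000 (B), 36,000 (A), 14,000 (D)
Top 2: C, B.
Total revenue = 45,000 + 39,000 = $84,000.

Total revenue: $84,000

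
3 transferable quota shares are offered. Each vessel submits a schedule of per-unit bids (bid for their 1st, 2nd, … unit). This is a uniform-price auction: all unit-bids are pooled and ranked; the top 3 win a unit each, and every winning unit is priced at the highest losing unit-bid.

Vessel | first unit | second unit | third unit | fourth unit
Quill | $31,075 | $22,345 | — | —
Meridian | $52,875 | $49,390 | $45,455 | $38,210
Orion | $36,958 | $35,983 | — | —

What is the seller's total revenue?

Merging the schedules and taking the best 3: 52,875 (Meridian-1), 49,390 (Meridian-2), 45,455 (Meridian-3)
The (k+1)-th unit-bid is $38,210.
Allocation: Meridian 3. Every unit priced at $38,210.
Revenue = 3 × 38,210 = $114,630.

Total revenue: $114,630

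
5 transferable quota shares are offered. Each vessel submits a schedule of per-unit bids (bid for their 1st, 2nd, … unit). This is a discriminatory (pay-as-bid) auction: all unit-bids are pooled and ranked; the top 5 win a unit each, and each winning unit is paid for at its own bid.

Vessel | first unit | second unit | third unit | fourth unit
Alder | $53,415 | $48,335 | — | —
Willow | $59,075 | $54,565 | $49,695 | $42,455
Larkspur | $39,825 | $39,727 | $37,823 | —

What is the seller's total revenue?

All unit-bids, highest first — top 5: 59,075 (Willow-1), 54,565 (Willow-2), 53,415 (Alder-1), 49,695 (Willow-3), 48,335 (Alder-2)
Next rejected bid: $42,455 (not a price — pay-as-bid).
Each winning unit pays its own bid.
Revenue = 59,075 + 54,565 + 53,415 + 49,695 + 48,335 = $265,085.

Total revenue: $265,085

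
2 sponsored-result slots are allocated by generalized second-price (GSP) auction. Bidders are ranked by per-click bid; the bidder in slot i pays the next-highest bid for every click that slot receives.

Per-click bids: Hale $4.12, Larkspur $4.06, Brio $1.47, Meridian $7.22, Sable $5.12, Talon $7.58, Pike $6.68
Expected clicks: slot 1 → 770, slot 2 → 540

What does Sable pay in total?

Ranked by bid: $7.58 (Talon) > $7.22 (Meridian) > $6.68 (Pike) > …
Sable ranks below slot 2 → no slot, pays nothing.

Sable pays $0.00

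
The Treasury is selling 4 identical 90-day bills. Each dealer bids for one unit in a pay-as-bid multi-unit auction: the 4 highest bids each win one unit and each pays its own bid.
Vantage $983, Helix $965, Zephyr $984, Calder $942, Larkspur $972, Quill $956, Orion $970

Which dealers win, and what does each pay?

Bids ranked high→low: 984 (Zephyr), 983 (Vantage), 972 (Larkspur), 970 (Orion), 965 (Helix), 956 (Quill), …
Winners (4 units): Zephyr, Vantage, Larkspur, Orion.
Each winner pays its own bid: Zephyr $984, Vantage $983, Larkspur $972, Orion $970.

Zephyr $984, Vantage $983, Larkspur $972, Orion $970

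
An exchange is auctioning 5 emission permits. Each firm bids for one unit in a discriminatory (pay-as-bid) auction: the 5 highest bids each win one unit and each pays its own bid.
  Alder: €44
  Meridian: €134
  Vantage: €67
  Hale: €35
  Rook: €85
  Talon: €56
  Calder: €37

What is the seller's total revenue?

Bids ranked high→low: 134 (Meridian), 85 (Rook), 67 (Vantage), 56 (Talon), 44 (Alder), 37 (Calder), 35 (Hale)
The 5 highest are Meridian, Rook, Vantage, Talon, Alder.
Total revenue = 134 + 85 + 67 + 56 + 44 = €386.

Total revenue: €386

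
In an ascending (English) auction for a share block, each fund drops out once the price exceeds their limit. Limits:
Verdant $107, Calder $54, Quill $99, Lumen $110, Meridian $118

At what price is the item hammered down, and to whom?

Meridian wins at $110

Ascending (English) auction: the price rises until one bidder remains; the winner pays the price at which the last rival dropped out.
Limits in order: 118 (Meridian) > 110 (Lumen) > 107 (Verdant) > 99 (Quill) > 54 (Calder)
Bidding ends when Lumen exits at $110; Meridian takes it.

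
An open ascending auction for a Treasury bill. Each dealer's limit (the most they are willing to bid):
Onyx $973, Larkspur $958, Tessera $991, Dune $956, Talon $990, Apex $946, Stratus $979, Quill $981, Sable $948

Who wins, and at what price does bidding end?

Tessera wins at $990

Sorting limits: 991 (Tessera) > 990 (Talon) > 981 (Quill) > 979 (Stratus) > 973 (Onyx) > 958 (Larkspur) > …
Once the price passes $990, only Tessera is left; the hammer falls at Talon's limit of $990.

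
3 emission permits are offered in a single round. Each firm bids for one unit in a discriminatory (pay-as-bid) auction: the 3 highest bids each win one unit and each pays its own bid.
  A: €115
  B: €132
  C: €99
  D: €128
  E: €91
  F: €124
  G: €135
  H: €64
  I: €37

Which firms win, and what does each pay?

Bids ranked high→low: 135 (G), 132 (B), 128 (D), 124 (F), 115 (A), …
Winners (3 units): G, B, D.
Each winner pays its own bid: G €135, B €132, D €128.

G €135, B €132, D €128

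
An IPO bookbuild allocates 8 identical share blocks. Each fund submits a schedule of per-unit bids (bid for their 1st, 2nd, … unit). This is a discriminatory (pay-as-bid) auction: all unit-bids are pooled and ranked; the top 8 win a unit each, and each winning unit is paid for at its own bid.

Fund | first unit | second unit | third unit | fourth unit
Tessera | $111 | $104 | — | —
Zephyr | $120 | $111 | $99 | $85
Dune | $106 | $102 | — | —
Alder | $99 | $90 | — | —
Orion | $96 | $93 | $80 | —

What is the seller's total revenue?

Total revenue: $852

Pooled unit-bids ranked (top 8): 120 (Zephyr-1), 111 (Tessera-1), 111 (Zephyr-2), 106 (Dune-1), 104 (Tessera-2), 102 (Dune-2), 99 (Zephyr-3), 99 (Alder-1)
Next rejected bid: $96 (not a price — pay-as-bid).
Each winning unit pays its own bid.
Revenue = 120 + 111 + 111 + 106 + 104 + 102 + 99 + 99 = $852.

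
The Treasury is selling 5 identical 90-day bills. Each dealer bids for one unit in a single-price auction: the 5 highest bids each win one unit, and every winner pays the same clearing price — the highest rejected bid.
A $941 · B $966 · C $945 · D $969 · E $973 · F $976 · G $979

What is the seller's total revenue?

Bids ranked high→low: 979 (G), 976 (F), 973 (E), 969 (D), 966 (B), 945 (C), 941 (A)
Top 5: G, F, E, D, B.
Clearing price = highest rejected bid = $945.
Total revenue = 5 × $945 = $4,725.

Total revenue: $4,725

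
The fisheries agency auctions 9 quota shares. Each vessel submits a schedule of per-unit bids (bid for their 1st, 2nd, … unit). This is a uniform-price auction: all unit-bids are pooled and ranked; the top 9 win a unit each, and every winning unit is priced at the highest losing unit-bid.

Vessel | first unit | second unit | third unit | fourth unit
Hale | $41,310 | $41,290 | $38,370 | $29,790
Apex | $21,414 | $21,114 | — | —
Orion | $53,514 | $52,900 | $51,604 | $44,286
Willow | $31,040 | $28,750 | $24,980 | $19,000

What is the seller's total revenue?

Total revenue: $258,750

Pooled unit-bids ranked (top 9): 53,514 (Orion-1), 52,900 (Orion-2), 51,604 (Orion-3), 44,286 (Orion-4), 41,310 (Hale-1), 41,290 (Hale-2), 38,370 (Hale-3), 31,040 (Willow-1), 29,790 (Hale-4)
Highest rejected unit-bid = $28,750.
Allocation: Hale 4, Orion 4, Willow 1. Every unit priced at $28,750.
Revenue = 9 × 28,750 = $258,750.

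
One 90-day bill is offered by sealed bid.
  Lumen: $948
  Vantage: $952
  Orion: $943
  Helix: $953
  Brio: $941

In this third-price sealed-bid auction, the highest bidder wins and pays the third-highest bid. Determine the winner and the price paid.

Helix pays $948

Sorting bids: 953 (Helix) > 952 (Vantage) > 948 (Lumen) > 943 (Orion) > 941 (Brio)
Helix is highest; pays the third-highest bid, $948.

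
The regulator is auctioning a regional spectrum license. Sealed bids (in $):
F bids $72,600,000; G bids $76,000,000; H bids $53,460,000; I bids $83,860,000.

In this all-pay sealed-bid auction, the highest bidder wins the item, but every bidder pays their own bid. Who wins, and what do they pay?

I pays $83,860,000

Rule: the highest bidder wins the item, but every bidder pays their own bid.
Bids in order: 83,860,000 (I) > 76,000,000 (G) > 72,600,000 (F) > 53,460,000 (H)
I wins with the top bid; all bids are sunk regardless.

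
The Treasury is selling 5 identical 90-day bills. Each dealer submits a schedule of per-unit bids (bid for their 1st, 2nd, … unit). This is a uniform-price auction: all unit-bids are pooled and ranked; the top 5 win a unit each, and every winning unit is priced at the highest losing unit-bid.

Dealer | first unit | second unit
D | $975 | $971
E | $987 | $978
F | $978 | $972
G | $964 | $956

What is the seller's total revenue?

Total revenue: $4,855

Merging the schedules and taking the best 5: 987 (E-1), 978 (E-2), 978 (F-1), 975 (D-1), 972 (F-2)
First bid not allocated: $971.
Allocation: D 1, E 2, F 2. Every unit priced at $971.
Revenue = 5 × 971 = $4,855.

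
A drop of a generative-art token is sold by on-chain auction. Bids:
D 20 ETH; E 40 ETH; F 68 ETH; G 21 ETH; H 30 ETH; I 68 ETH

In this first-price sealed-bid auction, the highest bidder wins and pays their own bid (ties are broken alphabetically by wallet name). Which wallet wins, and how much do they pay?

F pays 68 ETH

First-price sealed-bid auction: the highest bidder wins and pays their own bid.
Sorting bids: 68 (F) > 68 (I) > 40 (E) > 30 (H) > 21 (G) > 20 (D)
F and I tie at 68 ETH; tie-break gives it to F.
F is highest → pays own bid, 68 ETH.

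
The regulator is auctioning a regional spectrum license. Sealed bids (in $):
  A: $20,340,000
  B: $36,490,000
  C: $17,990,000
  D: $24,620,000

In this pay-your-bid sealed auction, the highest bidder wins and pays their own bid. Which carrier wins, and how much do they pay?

Bids in order: 36,490,000 (B) > 24,620,000 (D) > 20,340,000 (A) > 17,990,000 (C)
B is highest → pays own bid, $36,490,000.

B pays $36,490,000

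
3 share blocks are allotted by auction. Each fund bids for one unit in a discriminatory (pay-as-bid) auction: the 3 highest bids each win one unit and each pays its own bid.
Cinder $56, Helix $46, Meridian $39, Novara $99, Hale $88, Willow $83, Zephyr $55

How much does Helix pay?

Helix pays $0

Ordering the bids: 99 (Novara), 88 (Hale), 83 (Willow), 56 (Cinder), 55 (Zephyr), …
Top 3: Novara, Hale, Willow.
Helix does not win → $0.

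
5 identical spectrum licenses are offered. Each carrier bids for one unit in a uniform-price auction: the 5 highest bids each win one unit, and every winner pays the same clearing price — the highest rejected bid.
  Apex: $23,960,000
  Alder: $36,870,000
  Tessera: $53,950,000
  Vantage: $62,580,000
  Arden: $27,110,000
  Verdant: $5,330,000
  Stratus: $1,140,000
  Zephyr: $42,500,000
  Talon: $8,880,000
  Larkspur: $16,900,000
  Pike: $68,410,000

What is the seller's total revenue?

Ordering the bids: 68,410,000 (Pike), 62,580,000 (Vantage), 53,950,000 (Tessera), 42,500,000 (Zephyr), 36,870,000 (Alder), 27,110,000 (Arden), 23,960,000 (Apex), …
Top 5: Pike, Vantage, Tessera, Zephyr, Alder.
Highest unsuccessful bid: $27,110,000 → clearing price.
Total revenue = 5 × $27,110,000 = $135,550,000.

Total revenue: $135,550,000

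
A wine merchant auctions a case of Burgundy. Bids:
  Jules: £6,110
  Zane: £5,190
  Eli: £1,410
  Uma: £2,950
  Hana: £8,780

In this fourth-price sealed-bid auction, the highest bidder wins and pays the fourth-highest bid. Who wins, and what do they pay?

Hana pays £2,950

Fourth-price sealed-bid auction: the highest bidder wins and pays the fourth-highest bid.
Bids ranked: 8,780 (Hana) > 6,110 (Jules) > 5,190 (Zane) > 2,950 (Uma) > 1,410 (Eli)
Hana wins; payment is bid #4 in the ranking = £2,950.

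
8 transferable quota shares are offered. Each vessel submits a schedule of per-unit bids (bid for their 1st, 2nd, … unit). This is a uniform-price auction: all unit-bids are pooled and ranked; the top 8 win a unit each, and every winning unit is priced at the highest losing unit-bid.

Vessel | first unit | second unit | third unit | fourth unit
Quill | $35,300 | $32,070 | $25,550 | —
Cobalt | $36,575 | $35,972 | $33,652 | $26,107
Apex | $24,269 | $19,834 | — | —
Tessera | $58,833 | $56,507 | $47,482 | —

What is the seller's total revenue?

Pooled unit-bids ranked (top 8): 58,833 (Tessera-1), 56,507 (Tessera-2), 47,482 (Tessera-3), 36,575 (Cobalt-1), 35,972 (Cobalt-2), 35,300 (Quill-1), 33,652 (Cobalt-3), 32,070 (Quill-2)
Highest rejected unit-bid = $26,107.
Allocation: Cobalt 3, Quill 2, Tessera 3. Every unit priced at $26,107.
Revenue = 8 × 26,107 = $208,856.

Total revenue: $208,856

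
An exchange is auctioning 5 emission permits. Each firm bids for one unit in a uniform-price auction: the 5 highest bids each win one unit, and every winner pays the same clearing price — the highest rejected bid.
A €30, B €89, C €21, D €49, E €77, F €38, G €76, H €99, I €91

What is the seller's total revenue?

Total revenue: €245

Ordering the bids: 99 (H), 91 (I), 89 (B), 77 (E), 76 (G), 49 (D), 38 (F), …
Top 5: H, I, B, E, G.
First losing bid is D's €49, which sets the uniform price.
Total revenue = 5 × €49 = €245.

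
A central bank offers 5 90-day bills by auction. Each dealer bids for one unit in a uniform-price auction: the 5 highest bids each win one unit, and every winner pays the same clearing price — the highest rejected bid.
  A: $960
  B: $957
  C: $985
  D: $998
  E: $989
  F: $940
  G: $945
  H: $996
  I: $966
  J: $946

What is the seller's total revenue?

Sorting: 998 (D), 996 (H), 989 (E), 985 (C), 966 (I), 960 (A), 957 (B), …
The 5 highest are D, H, E, C, I.
Highest unsuccessful bid: $960 → clearing price.
Total revenue = 5 × $960 = $4,800.

Total revenue: $4,800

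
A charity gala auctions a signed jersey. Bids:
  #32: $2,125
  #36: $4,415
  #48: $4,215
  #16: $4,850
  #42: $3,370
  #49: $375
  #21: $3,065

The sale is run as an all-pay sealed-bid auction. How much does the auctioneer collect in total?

Total revenue: $22,415

Rule: the highest bidder wins the item, but every bidder pays their own bid.
Bids in order: 4,850 (#16) > 4,415 (#36) > 4,215 (#48) > 3,370 (#42) > 3,065 (#21) > 2,125 (#32) > …
#16 wins with the top bid; all bids are sunk regardless.
Every bidder forfeits their bid regardless of winning.
Revenue = 2,125 + 4,415 + 4,215 + 4,850 + 3,370 + 375 + 3,065 = $22,415.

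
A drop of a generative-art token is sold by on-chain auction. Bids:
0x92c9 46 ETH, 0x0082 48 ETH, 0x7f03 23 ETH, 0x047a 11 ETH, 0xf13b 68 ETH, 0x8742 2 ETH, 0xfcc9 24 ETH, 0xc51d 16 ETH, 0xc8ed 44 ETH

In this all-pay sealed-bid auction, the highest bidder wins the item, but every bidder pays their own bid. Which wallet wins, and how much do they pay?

Bids in order: 68 (0xf13b) > 48 (0x0082) > 46 (0x92c9) > 44 (0xc8ed) > 24 (0xfcc9) > 23 (0x7f03) > …
0xf13b is highest and takes the item; every bidder forfeits their bid.

0xf13b pays 68 ETH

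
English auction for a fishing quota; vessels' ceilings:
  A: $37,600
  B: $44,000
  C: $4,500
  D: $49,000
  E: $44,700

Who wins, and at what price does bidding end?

Open ascending-bid auction: the price rises until one bidder remains; the winner pays the price at which the last rival dropped out.
Limits ranked: 49,000 (D) > 44,700 (E) > 44,000 (B) > 37,600 (A) > 4,500 (C)
E is the last rival to drop out, at $44,700; D remains and wins at that price.

D wins at $44,700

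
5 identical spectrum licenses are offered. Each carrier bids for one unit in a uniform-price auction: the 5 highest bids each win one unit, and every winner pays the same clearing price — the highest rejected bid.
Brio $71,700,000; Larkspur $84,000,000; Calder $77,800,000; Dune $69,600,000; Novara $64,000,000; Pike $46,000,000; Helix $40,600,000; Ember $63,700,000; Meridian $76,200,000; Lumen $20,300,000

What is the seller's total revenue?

Total revenue: $320,000,000

Bids ranked high→low: 84,000,000 (Larkspur), 77,800,000 (Calder), 76,200,000 (Meridian), 71,700,000 (Brio), 69,600,000 (Dune), 64,000,000 (Novara), 63,700,000 (Ember), …
Top 5: Larkspur, Calder, Meridian, Brio, Dune.
First losing bid is Novara's $64,000,000, which sets the uniform price.
Total revenue = 5 × $64,000,000 = $320,000,000.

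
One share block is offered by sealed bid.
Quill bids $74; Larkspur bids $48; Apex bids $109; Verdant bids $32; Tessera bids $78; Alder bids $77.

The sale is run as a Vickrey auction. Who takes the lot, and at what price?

Apex pays $78

Sorting bids: 109 (Apex) > 78 (Tessera) > 77 (Alder) > 74 (Quill) > 48 (Larkspur) > 32 (Verdant)
Apex is highest; pays the second-highest bid, $78.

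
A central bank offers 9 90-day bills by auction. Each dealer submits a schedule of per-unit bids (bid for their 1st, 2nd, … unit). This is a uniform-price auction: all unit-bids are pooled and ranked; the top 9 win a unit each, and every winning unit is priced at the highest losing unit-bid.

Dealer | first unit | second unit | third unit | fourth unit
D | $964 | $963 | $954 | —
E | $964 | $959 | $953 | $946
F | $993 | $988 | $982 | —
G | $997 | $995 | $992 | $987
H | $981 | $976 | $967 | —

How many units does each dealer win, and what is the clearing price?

All unit-bids, highest first — top 9: 997 (G-1), 995 (G-2), 993 (F-1), 992 (G-3), 988 (F-2), 987 (G-4), 982 (F-3), 981 (H-1), 976 (H-2)
The (k+1)-th unit-bid is $967.
Allocation: F 3, G 4, H 2.

F 3, G 4, H 2; clearing price $967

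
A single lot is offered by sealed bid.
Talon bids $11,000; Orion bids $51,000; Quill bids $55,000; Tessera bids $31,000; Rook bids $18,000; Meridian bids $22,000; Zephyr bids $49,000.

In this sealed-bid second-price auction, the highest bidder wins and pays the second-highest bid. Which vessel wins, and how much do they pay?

Sealed-bid second-price auction: the highest bidder wins and pays the second-highest bid.
Sorting bids: 55,000 (Quill) > 51,000 (Orion) > 49,000 (Zephyr) > 31,000 (Tessera) > 22,000 (Meridian) > 18,000 (Rook) > …
Second-price: Quill pays Orion's bid of $51,000.

Quill pays $51,000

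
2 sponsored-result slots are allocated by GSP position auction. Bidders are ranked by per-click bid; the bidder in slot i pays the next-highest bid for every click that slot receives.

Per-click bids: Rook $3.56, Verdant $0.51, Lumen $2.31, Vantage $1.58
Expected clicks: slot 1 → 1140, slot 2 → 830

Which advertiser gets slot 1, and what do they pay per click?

Rook; $2.31 per click

Per-click bids in order: $3.56 (Rook) > $2.31 (Lumen) > $1.58 (Vantage) > …
Slot 1 goes to the first-ranked bidder, Rook, who pays the next bid down: $2.31/click.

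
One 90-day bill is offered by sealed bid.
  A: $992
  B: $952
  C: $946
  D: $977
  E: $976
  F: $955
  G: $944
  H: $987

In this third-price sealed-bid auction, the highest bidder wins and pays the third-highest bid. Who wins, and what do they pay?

Rule: the highest bidder wins and pays the third-highest bid.
Sorting bids: 992 (A) > 987 (H) > 977 (D) > 976 (E) > 955 (F) > 952 (B) > …
A is highest; pays the third-highest bid, $977.

A pays $977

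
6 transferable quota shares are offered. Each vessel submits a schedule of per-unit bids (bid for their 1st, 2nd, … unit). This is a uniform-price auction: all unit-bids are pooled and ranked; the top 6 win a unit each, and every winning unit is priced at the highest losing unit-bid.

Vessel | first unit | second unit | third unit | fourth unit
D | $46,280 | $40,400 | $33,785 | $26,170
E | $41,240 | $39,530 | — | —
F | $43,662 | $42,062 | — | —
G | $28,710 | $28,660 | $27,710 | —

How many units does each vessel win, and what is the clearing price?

D 2, E 2, F 2; clearing price $33,785

All unit-bids, highest first — top 6: 46,280 (D-1), 43,662 (F-1), 42,062 (F-2), 41,240 (E-1), 40,400 (D-2), 39,530 (E-2)
Highest rejected unit-bid = $33,785.
Allocation: D 2, E 2, F 2.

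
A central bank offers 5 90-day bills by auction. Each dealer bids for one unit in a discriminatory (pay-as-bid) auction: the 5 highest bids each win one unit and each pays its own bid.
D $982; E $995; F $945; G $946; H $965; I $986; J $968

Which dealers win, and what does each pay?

E $995, I $986, D $982, J $968, H $965

Bids ranked high→low: 995 (E), 986 (I), 982 (D), 968 (J), 965 (H), 946 (G), 945 (F)
Top 5: E, I, D, J, H.
Each winner pays its own bid: E $995, I $986, D $982, J $968, H $965.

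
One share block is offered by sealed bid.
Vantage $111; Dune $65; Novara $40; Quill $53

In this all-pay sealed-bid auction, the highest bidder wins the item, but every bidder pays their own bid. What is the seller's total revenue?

Total revenue: $269

Bids in order: 111 (Vantage) > 65 (Dune) > 53 (Quill) > 40 (Novara)
Every bidder forfeits their bid regardless of winning.
Revenue = 111 + 65 + 40 + 53 = $269.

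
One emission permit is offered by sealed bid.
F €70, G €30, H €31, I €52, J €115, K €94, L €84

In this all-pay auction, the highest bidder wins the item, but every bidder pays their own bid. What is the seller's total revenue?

Bids ranked: 115 (J) > 94 (K) > 84 (L) > 70 (F) > 52 (I) > 31 (H) > …
Every bidder forfeits their bid regardless of winning.
Revenue = 70 + 30 + 31 + 52 + 115 + 94 + 84 = €476.

Total revenue: €476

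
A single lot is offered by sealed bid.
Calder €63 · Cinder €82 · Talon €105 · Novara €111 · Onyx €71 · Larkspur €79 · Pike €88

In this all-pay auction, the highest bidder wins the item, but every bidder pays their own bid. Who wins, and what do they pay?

Bids ranked: 111 (Novara) > 105 (Talon) > 88 (Pike) > 82 (Cinder) > 79 (Larkspur) > 71 (Onyx) > …
Novara is highest and takes the item; every bidder forfeits their bid.

Novara pays €111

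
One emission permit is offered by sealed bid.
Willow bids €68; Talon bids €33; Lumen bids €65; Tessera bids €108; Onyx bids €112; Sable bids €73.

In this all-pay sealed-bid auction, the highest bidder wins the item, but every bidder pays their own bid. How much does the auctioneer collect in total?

Total revenue: €459

Bids in order: 112 (Onyx) > 108 (Tessera) > 73 (Sable) > 68 (Willow) > 65 (Lumen) > 33 (Talon)
Every bidder forfeits their bid regardless of winning.
Revenue = 68 + 33 + 65 + 108 + 112 + 73 = €459.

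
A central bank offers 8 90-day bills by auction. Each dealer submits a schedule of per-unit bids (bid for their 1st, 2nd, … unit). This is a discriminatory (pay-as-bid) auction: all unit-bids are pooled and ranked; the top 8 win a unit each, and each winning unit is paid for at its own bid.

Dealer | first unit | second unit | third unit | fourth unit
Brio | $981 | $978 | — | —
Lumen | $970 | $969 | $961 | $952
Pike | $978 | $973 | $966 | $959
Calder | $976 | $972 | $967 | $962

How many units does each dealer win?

Pooled unit-bids ranked (top 8): 981 (Brio-1), 978 (Brio-2), 978 (Pike-1), 976 (Calder-1), 973 (Pike-2), 972 (Calder-2), 970 (Lumen-1), 969 (Lumen-2)
Next rejected bid: $967 (not a price — pay-as-bid).
Allocation: Brio 2, Calder 2, Lumen 2, Pike 2.

Brio 2, Calder 2, Lumen 2, Pike 2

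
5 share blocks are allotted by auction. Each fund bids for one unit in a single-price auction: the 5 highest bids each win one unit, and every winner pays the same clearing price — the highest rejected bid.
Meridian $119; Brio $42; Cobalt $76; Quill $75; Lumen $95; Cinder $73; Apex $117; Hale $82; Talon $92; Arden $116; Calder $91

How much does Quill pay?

Quill pays $0

Sorting: 119 (Meridian), 117 (Apex), 116 (Arden), 95 (Lumen), 92 (Talon), 91 (Calder), 82 (Hale), …
Winners (5 units): Meridian, Apex, Arden, Lumen, Talon.
Clearing price = highest rejected bid = $91.
Quill does not win → pays $0.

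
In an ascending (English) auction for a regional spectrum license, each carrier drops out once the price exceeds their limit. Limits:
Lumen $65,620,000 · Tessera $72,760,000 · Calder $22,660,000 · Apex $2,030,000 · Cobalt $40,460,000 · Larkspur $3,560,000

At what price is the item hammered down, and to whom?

Tessera wins at $65,620,000

Limits in order: 72,760,000 (Tessera) > 65,620,000 (Lumen) > 40,460,000 (Cobalt) > 22,660,000 (Calder) > 3,560,000 (Larkspur) > 2,030,000 (Apex)
Bidding ends when Lumen exits at $65,620,000; Tessera takes it.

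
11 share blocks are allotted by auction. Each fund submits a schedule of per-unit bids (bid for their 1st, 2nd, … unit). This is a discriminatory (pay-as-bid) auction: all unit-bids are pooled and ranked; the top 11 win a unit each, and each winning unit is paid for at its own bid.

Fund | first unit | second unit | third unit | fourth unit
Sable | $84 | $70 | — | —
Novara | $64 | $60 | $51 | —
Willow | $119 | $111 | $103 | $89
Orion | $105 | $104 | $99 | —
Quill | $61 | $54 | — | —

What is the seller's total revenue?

All unit-bids, highest first — top 11: 119 (Willow-1), 111 (Willow-2), 105 (Orion-1), 104 (Orion-2), 103 (Willow-3), 99 (Orion-3), 89 (Willow-4), 84 (Sable-1), 70 (Sable-2), 64 (Novara-1), 61 (Quill-1)
Next rejected bid: $60 (not a price — pay-as-bid).
Each winning unit pays its own bid.
Revenue = 119 + 111 + 105 + 104 + 103 + 99 + 89 + 84 + 70 + 64 + 61 = $1,009.

Total revenue: $1,009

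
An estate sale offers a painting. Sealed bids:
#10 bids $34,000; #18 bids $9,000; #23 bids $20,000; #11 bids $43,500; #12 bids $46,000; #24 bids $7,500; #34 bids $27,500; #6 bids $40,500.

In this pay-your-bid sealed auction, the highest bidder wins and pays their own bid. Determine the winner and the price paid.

Bids ranked: 46,000 (#12) > 43,500 (#11) > 40,500 (#6) > 34,000 (#10) > 27,500 (#34) > 20,000 (#23) > …
#12 is highest → pays own bid, $46,000.

#12 pays $46,000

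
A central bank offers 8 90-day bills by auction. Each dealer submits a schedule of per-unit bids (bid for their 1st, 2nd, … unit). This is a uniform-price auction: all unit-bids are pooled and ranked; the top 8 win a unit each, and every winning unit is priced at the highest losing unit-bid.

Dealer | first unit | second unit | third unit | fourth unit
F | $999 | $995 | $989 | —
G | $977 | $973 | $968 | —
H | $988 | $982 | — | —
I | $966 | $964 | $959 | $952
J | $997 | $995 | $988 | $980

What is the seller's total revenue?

Total revenue: $7,840

Merging the schedules and taking the best 8: 999 (F-1), 997 (J-1), 995 (F-2), 995 (J-2), 989 (F-3), 988 (H-1), 988 (J-3), 982 (H-2)
First bid not allocated: $980.
Allocation: F 3, H 2, J 3. Every unit priced at $980.
Revenue = 8 × 980 = $7,840.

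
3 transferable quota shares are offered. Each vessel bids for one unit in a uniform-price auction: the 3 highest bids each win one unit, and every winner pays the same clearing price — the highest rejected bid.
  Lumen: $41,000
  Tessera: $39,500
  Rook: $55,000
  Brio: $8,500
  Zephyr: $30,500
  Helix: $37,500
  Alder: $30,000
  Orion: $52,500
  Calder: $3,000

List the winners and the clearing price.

Rook, Orion, Lumen; each pays $39,500

Sorting: 55,000 (Rook), 52,500 (Orion), 41,000 (Lumen), 39,500 (Tessera), 37,500 (Helix), …
The 3 highest are Rook, Orion, Lumen.
First losing bid is Tessera's $39,500, which sets the uniform price.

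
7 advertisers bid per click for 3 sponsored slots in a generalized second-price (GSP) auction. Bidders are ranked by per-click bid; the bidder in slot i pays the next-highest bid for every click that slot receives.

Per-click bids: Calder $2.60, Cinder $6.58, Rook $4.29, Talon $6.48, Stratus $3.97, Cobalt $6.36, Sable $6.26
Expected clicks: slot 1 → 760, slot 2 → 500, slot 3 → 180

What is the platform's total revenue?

Total revenue: $9231.60

Ranked by bid: $6.58 (Cinder) > $6.48 (Talon) > $6.36 (Cobalt) > $6.26 (Sable) > …
Slot 1: Cinder pays $6.48 × 760 = $4924.80
Slot 2: Talon pays $6.36 × 500 = $3180.00
Slot 3: Cobalt pays $6.26 × 180 = $1126.80
Total = $9231.60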